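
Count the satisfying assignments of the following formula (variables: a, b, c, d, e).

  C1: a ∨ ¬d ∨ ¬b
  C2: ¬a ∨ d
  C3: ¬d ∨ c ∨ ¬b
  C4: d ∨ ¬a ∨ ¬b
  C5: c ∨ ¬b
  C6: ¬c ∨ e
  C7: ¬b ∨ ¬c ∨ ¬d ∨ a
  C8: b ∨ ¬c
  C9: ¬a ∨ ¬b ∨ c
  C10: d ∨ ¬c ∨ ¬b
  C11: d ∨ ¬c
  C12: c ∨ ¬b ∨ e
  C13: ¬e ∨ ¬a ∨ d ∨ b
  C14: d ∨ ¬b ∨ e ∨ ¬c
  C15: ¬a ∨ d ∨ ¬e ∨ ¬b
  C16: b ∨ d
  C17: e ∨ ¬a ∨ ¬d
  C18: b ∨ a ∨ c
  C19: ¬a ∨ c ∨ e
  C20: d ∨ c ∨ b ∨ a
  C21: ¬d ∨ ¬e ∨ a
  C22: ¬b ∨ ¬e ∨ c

There are 2^5 = 32 truth assignments over (a, b, c, d, e).
Split on a. With a = True, the clauses containing a are satisfied and ¬a drops from the rest; 2 of the 2^4 = 16 assignments to the other variables satisfy what remains.
With a = False, by the same count on the reduced clause set, 0 assignments work.
Total: 2 + 0 = 2.

2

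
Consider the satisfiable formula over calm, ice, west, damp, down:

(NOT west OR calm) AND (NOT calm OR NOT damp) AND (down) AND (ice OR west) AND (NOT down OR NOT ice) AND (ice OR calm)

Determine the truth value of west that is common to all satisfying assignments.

Suppose west = false.
(down) alone gives down = true.
(ice) alone gives ice = true.
But (NOT ice) is also a unit clause — contradiction.
So every satisfying assignment has west = True.

True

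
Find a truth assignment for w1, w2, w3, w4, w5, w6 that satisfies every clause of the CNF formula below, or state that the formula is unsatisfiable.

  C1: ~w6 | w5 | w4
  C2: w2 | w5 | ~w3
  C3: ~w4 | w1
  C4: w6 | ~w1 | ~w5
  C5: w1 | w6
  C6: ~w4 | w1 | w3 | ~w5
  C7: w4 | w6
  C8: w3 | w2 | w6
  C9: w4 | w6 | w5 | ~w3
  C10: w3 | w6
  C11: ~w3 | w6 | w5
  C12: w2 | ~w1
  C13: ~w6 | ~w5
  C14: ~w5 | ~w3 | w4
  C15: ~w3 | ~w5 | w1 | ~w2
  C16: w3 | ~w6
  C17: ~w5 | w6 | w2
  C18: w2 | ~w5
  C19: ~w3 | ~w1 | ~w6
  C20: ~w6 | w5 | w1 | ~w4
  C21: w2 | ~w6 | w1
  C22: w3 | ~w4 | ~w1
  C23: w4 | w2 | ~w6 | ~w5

Suppose w4 = 0.
Unit clause (w6) forces w6 = 1.
Unit clause (w5) forces w5 = 1.
That conflicts with the unit clause (~w5).
Backtrack on w4: now try w4 = 1.
Unit clause (w1) forces w1 = 1.
Unit clause (w2) forces w2 = 1.
Unit clause (w3) forces w3 = 1.
Unit clause (~w6) forces w6 = 0.
Unit clause (~w5) forces w5 = 0.
That conflicts with the unit clause (w5).
Neither w4 = 1 nor w4 = 0 works.

UNSATISFIABLE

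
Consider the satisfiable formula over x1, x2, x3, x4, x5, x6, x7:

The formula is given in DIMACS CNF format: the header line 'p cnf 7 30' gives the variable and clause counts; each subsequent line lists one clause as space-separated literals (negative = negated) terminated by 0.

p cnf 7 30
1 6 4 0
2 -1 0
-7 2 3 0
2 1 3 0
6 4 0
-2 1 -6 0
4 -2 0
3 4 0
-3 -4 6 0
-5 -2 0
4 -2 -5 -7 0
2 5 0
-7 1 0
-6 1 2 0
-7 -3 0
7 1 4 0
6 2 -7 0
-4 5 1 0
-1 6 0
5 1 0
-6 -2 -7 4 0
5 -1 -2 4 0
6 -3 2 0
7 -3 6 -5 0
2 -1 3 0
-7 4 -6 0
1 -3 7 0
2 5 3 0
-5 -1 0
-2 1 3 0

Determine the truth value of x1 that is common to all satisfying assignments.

Suppose x1 = False.
The clause (¬x7) is unit, so x7 = False.
The clause (x4) is unit, so x4 = True.
The clause (x5) is unit, so x5 = True.
The clause (¬x2) is unit, so x2 = False.
The clause (x3) is unit, so x3 = True.
But (¬x3) is also a unit clause — contradiction.
So every satisfying assignment has x1 = True.

True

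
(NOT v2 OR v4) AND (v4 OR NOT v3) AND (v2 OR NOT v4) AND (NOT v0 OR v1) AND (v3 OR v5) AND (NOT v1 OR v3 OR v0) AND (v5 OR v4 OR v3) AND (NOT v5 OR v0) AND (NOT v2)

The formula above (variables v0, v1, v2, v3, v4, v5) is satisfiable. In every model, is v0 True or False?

Suppose v0 = false.
Unit clause (NOT v5) forces v5 = false.
Unit clause (v3) forces v3 = true.
Unit clause (v4) forces v4 = true.
Unit clause (v2) forces v2 = true.
That conflicts with the unit clause (NOT v2).
So every satisfying assignment has v0 = True.

True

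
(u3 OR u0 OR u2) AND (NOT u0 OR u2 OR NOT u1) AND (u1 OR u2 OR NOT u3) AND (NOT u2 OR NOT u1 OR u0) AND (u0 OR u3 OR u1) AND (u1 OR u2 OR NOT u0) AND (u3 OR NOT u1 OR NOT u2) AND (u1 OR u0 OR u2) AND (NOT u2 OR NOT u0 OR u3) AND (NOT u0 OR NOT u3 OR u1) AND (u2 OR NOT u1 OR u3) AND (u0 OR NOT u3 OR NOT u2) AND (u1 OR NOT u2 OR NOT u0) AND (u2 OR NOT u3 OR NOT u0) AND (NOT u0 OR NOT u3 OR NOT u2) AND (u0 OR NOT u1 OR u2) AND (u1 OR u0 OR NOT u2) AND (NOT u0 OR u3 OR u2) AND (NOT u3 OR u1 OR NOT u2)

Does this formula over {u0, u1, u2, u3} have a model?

Case u3 = true:
Case u1 = true:
Case u0 = false:
Unit clause (NOT u2) forces u2 = false.
Now (u2) is unsatisfied and unit — conflict.
So u0 must be the other value — set u0 = true.
Unit clause (u2) forces u2 = true.
Now (NOT u2) is unsatisfied and unit — conflict.
Either choice for u0 ends in contradiction.
So u1 must be the other value — set u1 = false.
Unit clause (u2) forces u2 = true.
Now (NOT u2) is unsatisfied and unit — conflict.
Either choice for u1 ends in contradiction.
So u3 must be the other value — set u3 = false.
Case u0 = true:
Unit clause (NOT u2) forces u2 = false.
Now (u2) is unsatisfied and unit — conflict.
So u0 must be the other value — set u0 = false.
Unit clause (u2) forces u2 = true.
Unit clause (NOT u1) forces u1 = false.
Now (u1) is unsatisfied and unit — conflict.
Either choice for u0 ends in contradiction.
Either choice for u3 ends in contradiction.
No assignment satisfies every clause.

No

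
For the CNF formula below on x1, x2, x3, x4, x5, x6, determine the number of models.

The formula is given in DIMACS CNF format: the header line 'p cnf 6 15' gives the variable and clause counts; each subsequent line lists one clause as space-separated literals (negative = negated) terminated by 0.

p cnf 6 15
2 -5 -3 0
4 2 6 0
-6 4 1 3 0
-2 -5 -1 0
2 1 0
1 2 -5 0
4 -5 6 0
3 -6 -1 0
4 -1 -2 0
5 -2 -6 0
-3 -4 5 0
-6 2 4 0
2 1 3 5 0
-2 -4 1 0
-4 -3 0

There are 2^6 = 64 truth assignments over (x1, x2, x3, x4, x5, x6).
Split on x4. With x4 = True, the clauses containing x4 are satisfied and ¬x4 drops from the rest; 3 of the 2^5 = 32 assignments to the other variables satisfy what remains.
With x4 = False, by the same count on the reduced clause set, 3 assignments work.
Total: 3 + 3 = 6.

6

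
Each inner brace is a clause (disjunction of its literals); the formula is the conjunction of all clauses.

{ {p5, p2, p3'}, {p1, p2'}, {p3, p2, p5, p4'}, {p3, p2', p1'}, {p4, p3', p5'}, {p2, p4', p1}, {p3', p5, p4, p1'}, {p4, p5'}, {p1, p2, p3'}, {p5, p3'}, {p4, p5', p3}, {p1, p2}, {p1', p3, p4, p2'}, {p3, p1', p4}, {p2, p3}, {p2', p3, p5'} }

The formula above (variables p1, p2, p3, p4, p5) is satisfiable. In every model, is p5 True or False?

True

Suppose p5 = 0.
(p3') alone gives p3 = 0.
(p2) alone gives p2 = 1.
(p1) alone gives p1 = 1.
But (p1') is also a unit clause — contradiction.
So every satisfying assignment has p5 = True.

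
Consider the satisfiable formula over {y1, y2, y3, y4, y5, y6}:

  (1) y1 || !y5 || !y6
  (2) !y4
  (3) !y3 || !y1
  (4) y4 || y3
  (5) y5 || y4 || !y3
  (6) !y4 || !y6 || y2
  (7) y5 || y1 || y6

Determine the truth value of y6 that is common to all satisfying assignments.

Suppose y6 = true.
The clause (!y4) is unit, so y4 = false.
The clause (y3) is unit, so y3 = true.
The clause (!y1) is unit, so y1 = false.
The clause (!y5) is unit, so y5 = false.
But (y5) is also a unit clause — contradiction.
So every satisfying assignment has y6 = False.

False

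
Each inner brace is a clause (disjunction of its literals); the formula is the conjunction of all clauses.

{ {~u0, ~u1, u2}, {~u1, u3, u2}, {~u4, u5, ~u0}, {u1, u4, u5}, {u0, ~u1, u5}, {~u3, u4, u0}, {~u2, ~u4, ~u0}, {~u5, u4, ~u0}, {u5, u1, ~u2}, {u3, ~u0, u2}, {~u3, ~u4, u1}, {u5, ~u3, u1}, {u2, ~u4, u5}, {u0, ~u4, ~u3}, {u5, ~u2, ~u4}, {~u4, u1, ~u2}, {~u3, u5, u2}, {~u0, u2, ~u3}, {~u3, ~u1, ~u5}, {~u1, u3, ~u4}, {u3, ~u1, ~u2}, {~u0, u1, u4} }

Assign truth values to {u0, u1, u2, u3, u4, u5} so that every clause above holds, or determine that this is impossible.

Suppose u0 = 0.
Suppose u1 = 0.
Suppose u4 = 0.
Unit clause (u5) forces u5 = 1.
Unit clause (~u3) forces u3 = 0.
All clauses hold; u2 can take either value.

u0: 0,  u1: 0,  u2: 0,  u3: 0,  u4: 0,  u5: 1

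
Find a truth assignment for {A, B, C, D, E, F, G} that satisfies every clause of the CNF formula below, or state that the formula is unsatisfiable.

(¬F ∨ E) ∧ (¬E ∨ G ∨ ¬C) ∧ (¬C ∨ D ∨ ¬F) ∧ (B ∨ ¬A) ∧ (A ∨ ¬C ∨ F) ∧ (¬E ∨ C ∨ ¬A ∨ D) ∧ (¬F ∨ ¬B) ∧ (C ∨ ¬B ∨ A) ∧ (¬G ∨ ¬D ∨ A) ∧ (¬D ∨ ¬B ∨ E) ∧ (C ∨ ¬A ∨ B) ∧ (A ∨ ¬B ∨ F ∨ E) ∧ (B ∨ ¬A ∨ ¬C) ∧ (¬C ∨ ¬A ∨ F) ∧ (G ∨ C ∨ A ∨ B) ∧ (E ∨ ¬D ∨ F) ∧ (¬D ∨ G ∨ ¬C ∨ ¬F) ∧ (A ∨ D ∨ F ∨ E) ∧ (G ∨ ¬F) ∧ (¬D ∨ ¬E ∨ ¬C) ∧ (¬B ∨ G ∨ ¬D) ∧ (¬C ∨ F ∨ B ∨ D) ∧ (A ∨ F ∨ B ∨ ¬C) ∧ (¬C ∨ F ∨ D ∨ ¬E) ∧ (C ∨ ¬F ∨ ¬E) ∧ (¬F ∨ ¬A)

A ↦ True, B ↦ True, C ↦ False, D ↦ False, E ↦ False, F ↦ False, G ↦ False

Case F = False:
Case B = True:
Case A = True:
The clause (¬C) is unit, so C = False.
Case E = False:
The clause (¬D) is unit, so D = False.
No clause remains; G is free.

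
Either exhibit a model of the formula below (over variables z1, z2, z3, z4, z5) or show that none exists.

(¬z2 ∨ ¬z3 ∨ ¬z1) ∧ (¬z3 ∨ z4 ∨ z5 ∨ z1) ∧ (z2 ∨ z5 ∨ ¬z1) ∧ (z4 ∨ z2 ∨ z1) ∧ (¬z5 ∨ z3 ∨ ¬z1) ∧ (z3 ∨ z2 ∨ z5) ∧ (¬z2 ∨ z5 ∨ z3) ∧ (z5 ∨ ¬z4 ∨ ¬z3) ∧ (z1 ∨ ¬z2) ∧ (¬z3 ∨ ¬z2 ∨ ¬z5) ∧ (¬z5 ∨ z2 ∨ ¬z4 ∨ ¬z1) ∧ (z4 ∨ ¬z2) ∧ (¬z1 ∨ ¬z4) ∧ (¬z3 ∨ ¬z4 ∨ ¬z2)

z1 ↦ False; z2 ↦ False; z3 ↦ False; z4 ↦ True; z5 ↦ True

Suppose z1 = False.
(¬z2) alone gives z2 = False.
(z4) alone gives z4 = True.
Suppose z3 = False.
(z5) alone gives z5 = True.
All clauses are satisfied.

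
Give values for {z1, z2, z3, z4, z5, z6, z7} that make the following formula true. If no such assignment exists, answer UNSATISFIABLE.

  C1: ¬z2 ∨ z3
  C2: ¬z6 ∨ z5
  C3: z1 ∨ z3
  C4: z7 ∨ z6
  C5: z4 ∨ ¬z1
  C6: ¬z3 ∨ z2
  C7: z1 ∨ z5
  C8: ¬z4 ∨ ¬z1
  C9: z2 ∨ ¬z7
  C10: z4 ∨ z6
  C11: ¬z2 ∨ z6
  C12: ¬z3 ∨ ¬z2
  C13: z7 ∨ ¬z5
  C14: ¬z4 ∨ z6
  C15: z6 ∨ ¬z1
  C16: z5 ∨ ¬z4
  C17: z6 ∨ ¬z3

Suppose z2 = False.
(¬z3) alone gives z3 = False.
(z1) alone gives z1 = True.
(z4) alone gives z4 = True.
But (¬z4) is also a unit clause — contradiction.
Undo z2 and try z2 = True.
(z3) alone gives z3 = True.
But (¬z3) is also a unit clause — contradiction.
Either choice for z2 ends in contradiction.

UNSATISFIABLE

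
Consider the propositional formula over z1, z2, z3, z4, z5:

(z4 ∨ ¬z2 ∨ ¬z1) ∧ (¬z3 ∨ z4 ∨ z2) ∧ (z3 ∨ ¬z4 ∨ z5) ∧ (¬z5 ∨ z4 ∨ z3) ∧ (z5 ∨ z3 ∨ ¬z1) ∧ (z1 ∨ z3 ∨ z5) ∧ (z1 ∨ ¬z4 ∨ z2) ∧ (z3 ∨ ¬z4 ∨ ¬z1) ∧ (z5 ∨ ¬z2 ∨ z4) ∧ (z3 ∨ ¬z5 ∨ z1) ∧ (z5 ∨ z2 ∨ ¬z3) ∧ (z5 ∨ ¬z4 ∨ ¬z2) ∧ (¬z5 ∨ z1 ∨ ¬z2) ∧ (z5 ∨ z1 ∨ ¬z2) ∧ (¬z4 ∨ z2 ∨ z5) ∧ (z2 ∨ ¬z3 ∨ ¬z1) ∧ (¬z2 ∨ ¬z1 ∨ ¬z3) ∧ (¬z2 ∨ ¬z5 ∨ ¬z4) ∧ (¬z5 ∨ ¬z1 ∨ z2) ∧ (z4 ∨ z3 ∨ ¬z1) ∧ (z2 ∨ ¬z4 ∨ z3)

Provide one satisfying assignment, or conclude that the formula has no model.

Branch on z4: set z4 = True.
Branch on z3: set z3 = True.
Branch on z1: set z1 = True.
The clause (z2) is unit, so z2 = True.
But (¬z2) is also a unit clause — contradiction.
So z1 must be the other value — set z1 = False.
The clause (z2) is unit, so z2 = True.
The clause (z5) is unit, so z5 = True.
But (¬z5) is also a unit clause — contradiction.
Either choice for z1 ends in contradiction.
So z3 must be the other value — set z3 = False.
The clause (z5) is unit, so z5 = True.
The clause (¬z1) is unit, so z1 = False.
But (z1) is also a unit clause — contradiction.
Either choice for z3 ends in contradiction.
So z4 must be the other value — set z4 = False.
Branch on z2: set z2 = False.
The clause (¬z3) is unit, so z3 = False.
The clause (¬z5) is unit, so z5 = False.
The clause (¬z1) is unit, so z1 = False.
But (z1) is also a unit clause — contradiction.
So z2 must be the other value — set z2 = True.
The clause (¬z1) is unit, so z1 = False.
The clause (z5) is unit, so z5 = True.
But (¬z5) is also a unit clause — contradiction.
Either choice for z2 ends in contradiction.
Either choice for z4 ends in contradiction.

UNSATISFIABLE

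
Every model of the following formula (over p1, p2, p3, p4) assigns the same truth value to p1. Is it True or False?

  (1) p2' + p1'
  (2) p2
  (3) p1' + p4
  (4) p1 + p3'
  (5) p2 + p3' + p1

False

Suppose p1 = 1.
(p2') alone gives p2 = 0.
But (p2) is also a unit clause — contradiction.
So every satisfying assignment has p1 = False.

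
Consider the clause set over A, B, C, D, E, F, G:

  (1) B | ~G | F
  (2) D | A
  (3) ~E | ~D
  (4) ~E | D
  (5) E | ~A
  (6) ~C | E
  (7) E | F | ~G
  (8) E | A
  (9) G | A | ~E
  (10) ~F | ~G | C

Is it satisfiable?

No

Case D = 1:
From the singleton clause (~E), E = 0.
From the singleton clause (~A), A = 0.
But (A) is also a unit clause — contradiction.
So D must be the other value — set D = 0.
From the singleton clause (A), A = 1.
From the singleton clause (~E), E = 0.
But (E) is also a unit clause — contradiction.
Either choice for D ends in contradiction.
No assignment satisfies every clause.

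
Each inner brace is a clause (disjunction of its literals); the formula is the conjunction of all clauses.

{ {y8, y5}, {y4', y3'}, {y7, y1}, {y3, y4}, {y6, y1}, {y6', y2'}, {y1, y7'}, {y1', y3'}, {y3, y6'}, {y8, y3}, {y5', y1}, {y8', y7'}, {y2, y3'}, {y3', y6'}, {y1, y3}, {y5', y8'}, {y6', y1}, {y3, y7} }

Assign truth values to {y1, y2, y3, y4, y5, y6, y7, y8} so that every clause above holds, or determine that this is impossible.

Suppose y8 = 1.
The clause (y7') is unit, so y7 = 0.
The clause (y1) is unit, so y1 = 1.
The clause (y3') is unit, so y3 = 0.
Now (y3) is unsatisfied and unit — conflict.
Backtrack on y8: now try y8 = 0.
The clause (y5) is unit, so y5 = 1.
The clause (y3) is unit, so y3 = 1.
The clause (y4') is unit, so y4 = 0.
The clause (y1') is unit, so y1 = 0.
Now (y1) is unsatisfied and unit — conflict.
Either choice for y8 ends in contradiction.

UNSATISFIABLE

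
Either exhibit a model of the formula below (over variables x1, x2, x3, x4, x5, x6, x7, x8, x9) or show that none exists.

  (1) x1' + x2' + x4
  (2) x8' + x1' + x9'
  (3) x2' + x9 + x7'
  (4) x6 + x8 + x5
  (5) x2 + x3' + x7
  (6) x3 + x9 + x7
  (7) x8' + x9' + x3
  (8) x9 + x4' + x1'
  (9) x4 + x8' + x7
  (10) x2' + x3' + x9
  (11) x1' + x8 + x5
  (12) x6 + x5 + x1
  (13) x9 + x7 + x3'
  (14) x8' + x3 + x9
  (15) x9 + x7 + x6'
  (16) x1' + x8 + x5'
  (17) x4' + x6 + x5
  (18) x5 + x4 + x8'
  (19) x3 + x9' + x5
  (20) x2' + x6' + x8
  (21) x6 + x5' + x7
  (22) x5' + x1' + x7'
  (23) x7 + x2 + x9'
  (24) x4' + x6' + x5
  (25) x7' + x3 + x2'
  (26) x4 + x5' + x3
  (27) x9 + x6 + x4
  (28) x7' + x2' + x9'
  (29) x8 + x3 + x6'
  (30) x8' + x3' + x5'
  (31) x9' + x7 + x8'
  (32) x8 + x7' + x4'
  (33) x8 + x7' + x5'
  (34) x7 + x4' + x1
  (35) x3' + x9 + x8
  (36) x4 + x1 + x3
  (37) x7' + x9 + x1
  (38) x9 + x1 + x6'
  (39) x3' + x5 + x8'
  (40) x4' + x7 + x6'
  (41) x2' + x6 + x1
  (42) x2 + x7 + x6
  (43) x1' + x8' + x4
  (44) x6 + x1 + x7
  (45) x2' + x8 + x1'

Case x1 = 0:
Case x6 = 1:
From the singleton clause (x9), x9 = 1.
Case x8 = 0:
From the singleton clause (x2'), x2 = 0.
From the singleton clause (x7), x7 = 1.
From the singleton clause (x3), x3 = 1.
From the singleton clause (x4'), x4 = 0.
From the singleton clause (x5'), x5 = 0.
Every clause now holds.

x1 ↦ 0, x2 ↦ 0, x3 ↦ 1, x4 ↦ 0, x5 ↦ 0, x6 ↦ 1, x7 ↦ 1, x8 ↦ 0, x9 ↦ 1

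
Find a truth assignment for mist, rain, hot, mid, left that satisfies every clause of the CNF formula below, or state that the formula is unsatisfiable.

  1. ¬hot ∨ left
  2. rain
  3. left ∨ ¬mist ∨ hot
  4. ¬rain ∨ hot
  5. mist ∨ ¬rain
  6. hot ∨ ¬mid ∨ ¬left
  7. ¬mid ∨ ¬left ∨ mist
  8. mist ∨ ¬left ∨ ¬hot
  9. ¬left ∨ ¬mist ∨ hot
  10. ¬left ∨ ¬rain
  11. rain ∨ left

From the singleton clause (rain), rain = True.
From the singleton clause (hot), hot = True.
From the singleton clause (left), left = True.
Now (¬left) is unsatisfied and unit — conflict.

UNSATISFIABLE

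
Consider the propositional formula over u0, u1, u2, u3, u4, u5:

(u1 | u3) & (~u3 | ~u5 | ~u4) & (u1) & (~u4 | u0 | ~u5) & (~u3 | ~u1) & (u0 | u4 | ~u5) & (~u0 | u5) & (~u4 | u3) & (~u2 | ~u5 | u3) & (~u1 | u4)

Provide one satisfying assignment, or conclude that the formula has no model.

UNSATISFIABLE

From the singleton clause (u1), u1 = 1.
From the singleton clause (~u3), u3 = 0.
From the singleton clause (~u4), u4 = 0.
Now (u4) is unsatisfied and unit — conflict.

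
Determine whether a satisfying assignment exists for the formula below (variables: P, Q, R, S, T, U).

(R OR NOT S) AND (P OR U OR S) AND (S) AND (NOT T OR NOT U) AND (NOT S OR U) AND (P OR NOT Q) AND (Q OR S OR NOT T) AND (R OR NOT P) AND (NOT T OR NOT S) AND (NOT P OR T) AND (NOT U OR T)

The clause (S) is unit, so S = true.
The clause (R) is unit, so R = true.
The clause (U) is unit, so U = true.
The clause (NOT T) is unit, so T = false.
That conflicts with the unit clause (T).
No assignment satisfies every clause.

Unsatisfiable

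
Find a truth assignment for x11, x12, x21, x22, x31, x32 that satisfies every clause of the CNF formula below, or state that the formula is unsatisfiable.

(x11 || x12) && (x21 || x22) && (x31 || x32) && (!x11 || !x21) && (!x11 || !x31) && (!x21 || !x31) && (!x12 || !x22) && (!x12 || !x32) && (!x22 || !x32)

UNSATISFIABLE

Try x11 = true.
From the singleton clause (!x21), x21 = false.
From the singleton clause (x22), x22 = true.
From the singleton clause (!x31), x31 = false.
From the singleton clause (x32), x32 = true.
That conflicts with the unit clause (!x32).
So x11 must be the other value — set x11 = false.
From the singleton clause (x12), x12 = true.
From the singleton clause (!x22), x22 = false.
From the singleton clause (x21), x21 = true.
From the singleton clause (!x31), x31 = false.
From the singleton clause (x32), x32 = true.
That conflicts with the unit clause (!x32).
Neither x11 = true nor x11 = false works.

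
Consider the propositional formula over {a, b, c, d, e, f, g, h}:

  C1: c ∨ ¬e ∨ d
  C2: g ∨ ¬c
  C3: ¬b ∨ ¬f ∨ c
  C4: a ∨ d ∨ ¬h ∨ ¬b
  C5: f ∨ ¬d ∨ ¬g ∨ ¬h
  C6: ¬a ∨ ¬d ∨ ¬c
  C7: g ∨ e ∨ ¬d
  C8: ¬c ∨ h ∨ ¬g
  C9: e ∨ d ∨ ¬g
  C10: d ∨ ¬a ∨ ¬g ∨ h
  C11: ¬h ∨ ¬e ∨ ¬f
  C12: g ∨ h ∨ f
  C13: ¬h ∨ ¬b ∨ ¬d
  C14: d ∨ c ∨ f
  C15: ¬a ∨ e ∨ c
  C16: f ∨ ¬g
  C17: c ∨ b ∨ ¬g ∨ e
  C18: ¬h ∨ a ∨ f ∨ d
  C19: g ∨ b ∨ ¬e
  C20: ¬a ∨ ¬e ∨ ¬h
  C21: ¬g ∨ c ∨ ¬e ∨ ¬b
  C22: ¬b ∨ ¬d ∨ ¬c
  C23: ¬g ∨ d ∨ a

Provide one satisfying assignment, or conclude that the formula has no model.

a: True,  b: False,  c: False,  d: True,  e: True,  f: True,  g: True,  h: False

Suppose g = True.
The clause (f) is unit, so f = True.
Suppose b = False.
Suppose c = False.
The clause (e) is unit, so e = True.
The clause (d) is unit, so d = True.
The clause (¬h) is unit, so h = False.
No clause remains; a is free.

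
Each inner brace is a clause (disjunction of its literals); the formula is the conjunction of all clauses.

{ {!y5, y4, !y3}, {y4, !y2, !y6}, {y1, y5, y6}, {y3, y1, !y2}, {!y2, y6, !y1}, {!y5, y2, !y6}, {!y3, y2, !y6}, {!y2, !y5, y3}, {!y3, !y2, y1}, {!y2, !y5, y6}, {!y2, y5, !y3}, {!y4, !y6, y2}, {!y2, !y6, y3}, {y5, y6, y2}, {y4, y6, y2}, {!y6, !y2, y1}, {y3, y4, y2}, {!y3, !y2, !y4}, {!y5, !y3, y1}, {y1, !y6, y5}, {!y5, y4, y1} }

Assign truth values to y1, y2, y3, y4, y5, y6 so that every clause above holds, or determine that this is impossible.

y1: false; y2: false; y3: false; y4: true; y5: true; y6: false

Case y5 = true:
Case y4 = true:
Case y2 = false:
The clause (!y6) is unit, so y6 = false.
Case y3 = false:
All clauses hold; y1 can take either value.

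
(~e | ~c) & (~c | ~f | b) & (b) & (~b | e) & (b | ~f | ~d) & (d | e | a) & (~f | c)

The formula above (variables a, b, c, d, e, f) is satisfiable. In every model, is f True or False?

False

Suppose f = 1.
(b) alone gives b = 1.
(e) alone gives e = 1.
(~c) alone gives c = 0.
That conflicts with the unit clause (c).
So every satisfying assignment has f = False.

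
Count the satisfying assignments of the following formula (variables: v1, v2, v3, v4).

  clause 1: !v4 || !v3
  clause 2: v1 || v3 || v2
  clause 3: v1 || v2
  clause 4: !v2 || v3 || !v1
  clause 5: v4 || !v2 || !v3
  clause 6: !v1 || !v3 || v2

4

There are 2^4 = 16 truth assignments over (v1, v2, v3, v4).
Check each against the 6 clauses (columns in the order v1, v2, v3, v4):
  F F F F  ✗ fails (v1 || v3 || v2)
  F F F T  ✗ fails (v1 || v3 || v2)
  F F T F  ✗ fails (v1 || v2)
  F F T T  ✗ fails (!v4 || !v3)
  F T F F  ✓ satisfies all
  F T F T  ✓ satisfies all
  F T T F  ✗ fails (v4 || !v2 || !v3)
  F T T T  ✗ fails (!v4 || !v3)
  T F F F  ✓ satisfies all
  T F F T  ✓ satisfies all
  T F T F  ✗ fails (!v1 || !v3 || v2)
  T F T T  ✗ fails (!v4 || !v3)
  T T F F  ✗ fails (!v2 || v3 || !v1)
  T T F T  ✗ fails (!v2 || v3 || !v1)
  T T T F  ✗ fails (v4 || !v2 || !v3)
  T T T T  ✗ fails (!v4 || !v3)
4 of the 16 rows are models.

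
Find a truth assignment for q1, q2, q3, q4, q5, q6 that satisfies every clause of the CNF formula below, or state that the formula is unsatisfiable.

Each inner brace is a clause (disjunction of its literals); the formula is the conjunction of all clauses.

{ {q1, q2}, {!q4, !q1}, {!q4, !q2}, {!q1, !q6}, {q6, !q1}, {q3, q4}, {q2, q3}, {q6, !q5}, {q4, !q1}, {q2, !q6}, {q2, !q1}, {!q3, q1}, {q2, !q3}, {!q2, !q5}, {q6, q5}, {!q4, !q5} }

UNSATISFIABLE

Branch on q1: set q1 = true.
The clause (!q4) is unit, so q4 = false.
That conflicts with the unit clause (q4).
Undo q1 and try q1 = false.
The clause (q2) is unit, so q2 = true.
The clause (!q4) is unit, so q4 = false.
The clause (q3) is unit, so q3 = true.
That conflicts with the unit clause (!q3).
Neither q1 = true nor q1 = false works.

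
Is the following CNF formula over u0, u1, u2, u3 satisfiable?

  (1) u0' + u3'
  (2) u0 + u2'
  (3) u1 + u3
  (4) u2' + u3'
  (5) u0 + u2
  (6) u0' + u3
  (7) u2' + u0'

No

Try u0 = 0.
Unit clause (u2') forces u2 = 0.
But (u2) is also a unit clause — contradiction.
Backtrack on u0: now try u0 = 1.
Unit clause (u3') forces u3 = 0.
But (u3) is also a unit clause — contradiction.
Neither u0 = 1 nor u0 = 0 works.
No assignment satisfies every clause.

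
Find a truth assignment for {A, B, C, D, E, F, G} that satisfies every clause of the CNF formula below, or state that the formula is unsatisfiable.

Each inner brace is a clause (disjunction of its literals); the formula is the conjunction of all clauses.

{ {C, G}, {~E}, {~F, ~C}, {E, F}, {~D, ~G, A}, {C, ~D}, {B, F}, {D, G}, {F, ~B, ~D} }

A: 0; B: 1; C: 0; D: 0; E: 0; F: 1; G: 1

Unit clause (~E) forces E = 0.
Unit clause (F) forces F = 1.
Unit clause (~C) forces C = 0.
Unit clause (G) forces G = 1.
Unit clause (~D) forces D = 0.
All clauses hold; A, B can take either value.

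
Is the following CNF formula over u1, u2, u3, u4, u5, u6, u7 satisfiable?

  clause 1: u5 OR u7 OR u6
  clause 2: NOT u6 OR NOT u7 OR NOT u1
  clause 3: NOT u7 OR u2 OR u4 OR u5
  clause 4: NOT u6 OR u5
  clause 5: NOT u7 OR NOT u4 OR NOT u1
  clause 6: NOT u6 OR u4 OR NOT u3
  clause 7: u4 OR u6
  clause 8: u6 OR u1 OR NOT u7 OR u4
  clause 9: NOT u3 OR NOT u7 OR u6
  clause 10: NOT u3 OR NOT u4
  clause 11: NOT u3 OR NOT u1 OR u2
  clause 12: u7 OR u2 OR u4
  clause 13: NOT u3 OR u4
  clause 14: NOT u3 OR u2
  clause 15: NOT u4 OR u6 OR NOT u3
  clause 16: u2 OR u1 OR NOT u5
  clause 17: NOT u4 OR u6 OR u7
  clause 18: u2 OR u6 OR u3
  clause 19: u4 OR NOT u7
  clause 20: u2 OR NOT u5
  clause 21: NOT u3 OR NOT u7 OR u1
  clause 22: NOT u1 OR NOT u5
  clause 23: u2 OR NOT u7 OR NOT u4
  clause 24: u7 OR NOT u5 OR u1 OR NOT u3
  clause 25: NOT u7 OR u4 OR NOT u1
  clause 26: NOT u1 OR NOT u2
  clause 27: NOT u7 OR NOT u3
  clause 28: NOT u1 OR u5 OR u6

Try u6 = true.
From the singleton clause (u5), u5 = true.
From the singleton clause (u2), u2 = true.
From the singleton clause (NOT u1), u1 = false.
Try u4 = true.
From the singleton clause (NOT u3), u3 = false.
Every clause is now satisfied; u7 is unconstrained.
A satisfying assignment: u1: false, u2: true, u3: false, u4: true, u5: true, u6: true, u7: true.

Yes, satisfiable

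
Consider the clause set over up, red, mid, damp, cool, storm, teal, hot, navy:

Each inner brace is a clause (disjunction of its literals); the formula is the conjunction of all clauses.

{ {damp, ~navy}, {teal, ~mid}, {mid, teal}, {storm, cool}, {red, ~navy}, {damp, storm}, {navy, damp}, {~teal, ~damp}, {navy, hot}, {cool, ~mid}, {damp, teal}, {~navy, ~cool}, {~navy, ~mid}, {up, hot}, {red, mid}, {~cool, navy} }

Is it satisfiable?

No, unsatisfiable

Case damp = 1:
From the singleton clause (~teal), teal = 0.
From the singleton clause (~mid), mid = 0.
But (mid) is also a unit clause — contradiction.
Backtrack on damp: now try damp = 0.
From the singleton clause (~navy), navy = 0.
But (navy) is also a unit clause — contradiction.
Neither damp = 1 nor damp = 0 works.
No assignment satisfies every clause.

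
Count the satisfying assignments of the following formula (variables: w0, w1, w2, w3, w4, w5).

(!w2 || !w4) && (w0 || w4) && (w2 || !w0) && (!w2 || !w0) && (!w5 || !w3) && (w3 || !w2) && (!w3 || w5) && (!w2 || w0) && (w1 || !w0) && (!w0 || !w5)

4

There are 2^6 = 64 truth assignments over (w0, w1, w2, w3, w4, w5).
Split on w1. With w1 = true, the clauses containing w1 are satisfied and !w1 drops from the rest; 2 of the 2^5 = 32 assignments to the other variables satisfy what remains.
With w1 = false, by the same count on the reduced clause set, 2 assignments work.
Total: 2 + 2 = 4.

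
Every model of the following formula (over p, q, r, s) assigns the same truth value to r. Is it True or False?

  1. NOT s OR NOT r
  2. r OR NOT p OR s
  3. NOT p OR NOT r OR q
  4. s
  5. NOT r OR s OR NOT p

False

Suppose r = true.
(NOT s) alone gives s = false.
But (s) is also a unit clause — contradiction.
So every satisfying assignment has r = False.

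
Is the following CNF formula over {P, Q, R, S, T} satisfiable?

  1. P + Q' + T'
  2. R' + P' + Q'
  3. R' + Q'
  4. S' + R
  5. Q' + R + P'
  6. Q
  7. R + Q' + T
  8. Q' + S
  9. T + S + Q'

The clause (Q) is unit, so Q = 1.
The clause (R') is unit, so R = 0.
The clause (S') is unit, so S = 0.
That conflicts with the unit clause (S).
No assignment satisfies every clause.

No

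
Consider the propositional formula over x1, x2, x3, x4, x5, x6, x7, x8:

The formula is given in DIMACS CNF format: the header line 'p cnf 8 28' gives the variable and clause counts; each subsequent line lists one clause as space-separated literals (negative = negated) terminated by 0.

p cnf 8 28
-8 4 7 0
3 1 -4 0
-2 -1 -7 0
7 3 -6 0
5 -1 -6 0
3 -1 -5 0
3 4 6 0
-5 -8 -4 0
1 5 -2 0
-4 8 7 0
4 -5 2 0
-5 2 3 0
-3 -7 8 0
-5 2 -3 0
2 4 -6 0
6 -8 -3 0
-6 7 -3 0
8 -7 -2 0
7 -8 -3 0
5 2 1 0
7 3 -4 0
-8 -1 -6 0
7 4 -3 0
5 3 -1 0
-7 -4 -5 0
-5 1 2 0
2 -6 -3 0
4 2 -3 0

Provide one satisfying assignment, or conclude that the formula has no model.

x1=False; x2=True; x3=False; x4=False; x5=True; x6=True; x7=True; x8=True

Suppose x8 = True.
Suppose x4 = False.
Unit clause (x7) forces x7 = True.
Suppose x2 = True.
Unit clause (¬x1) forces x1 = False.
Unit clause (x5) forces x5 = True.
Suppose x3 = False.
Unit clause (x6) forces x6 = True.
All clauses are satisfied.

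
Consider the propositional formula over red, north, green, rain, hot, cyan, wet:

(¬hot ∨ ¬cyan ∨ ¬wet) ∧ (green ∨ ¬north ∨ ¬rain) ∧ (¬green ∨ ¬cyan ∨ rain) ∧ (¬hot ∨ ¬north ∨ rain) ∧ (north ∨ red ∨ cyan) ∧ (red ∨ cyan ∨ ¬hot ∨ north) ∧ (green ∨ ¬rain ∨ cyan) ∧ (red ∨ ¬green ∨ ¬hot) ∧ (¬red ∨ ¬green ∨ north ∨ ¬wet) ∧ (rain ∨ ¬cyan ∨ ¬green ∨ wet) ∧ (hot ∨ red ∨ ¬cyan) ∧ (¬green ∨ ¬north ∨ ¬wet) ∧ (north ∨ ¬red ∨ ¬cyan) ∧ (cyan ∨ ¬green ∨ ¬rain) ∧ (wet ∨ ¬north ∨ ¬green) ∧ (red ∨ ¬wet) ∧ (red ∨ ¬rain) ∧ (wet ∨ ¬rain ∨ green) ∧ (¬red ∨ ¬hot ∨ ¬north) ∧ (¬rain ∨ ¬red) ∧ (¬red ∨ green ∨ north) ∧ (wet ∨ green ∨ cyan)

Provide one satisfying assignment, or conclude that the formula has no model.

Try red = True.
From the singleton clause (¬rain), rain = False.
Try green = False.
From the singleton clause (north), north = True.
From the singleton clause (¬hot), hot = False.
Try wet = True.
Every clause is now satisfied; cyan is unconstrained.

red=True; north=True; green=False; rain=False; hot=False; cyan=True; wet=True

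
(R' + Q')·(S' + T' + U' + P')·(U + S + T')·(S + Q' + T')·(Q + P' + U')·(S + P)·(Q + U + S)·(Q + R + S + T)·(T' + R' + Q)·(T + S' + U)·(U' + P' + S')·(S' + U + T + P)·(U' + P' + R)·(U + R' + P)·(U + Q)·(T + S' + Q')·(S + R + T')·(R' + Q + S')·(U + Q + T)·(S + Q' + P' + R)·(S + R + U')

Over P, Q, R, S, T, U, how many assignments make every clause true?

5

There are 2^6 = 64 truth assignments over (P, Q, R, S, T, U).
Split on R. With R = 1, the clauses containing R are satisfied and R' drops from the rest; 0 of the 2^5 = 32 assignments to the other variables satisfy what remains.
With R = 0, by the same count on the reduced clause set, 5 assignments work.
(One model: P=F, Q=F, R=F, S=T, T=F, U=T.)
Total: 0 + 5 = 5.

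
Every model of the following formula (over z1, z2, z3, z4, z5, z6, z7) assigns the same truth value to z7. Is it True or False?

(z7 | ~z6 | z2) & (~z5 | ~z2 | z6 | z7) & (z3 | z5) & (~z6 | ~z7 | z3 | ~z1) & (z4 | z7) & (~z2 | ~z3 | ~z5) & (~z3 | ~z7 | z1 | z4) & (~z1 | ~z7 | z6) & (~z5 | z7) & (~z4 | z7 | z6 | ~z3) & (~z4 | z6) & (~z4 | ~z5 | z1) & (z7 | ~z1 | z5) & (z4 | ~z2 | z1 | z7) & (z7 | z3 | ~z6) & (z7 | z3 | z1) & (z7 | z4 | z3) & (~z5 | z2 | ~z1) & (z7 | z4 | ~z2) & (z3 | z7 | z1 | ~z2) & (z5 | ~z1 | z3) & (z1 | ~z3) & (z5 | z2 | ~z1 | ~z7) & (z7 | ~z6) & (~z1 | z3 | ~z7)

True

Suppose z7 = 0.
(z4) alone gives z4 = 1.
(~z5) alone gives z5 = 0.
(z3) alone gives z3 = 1.
(z6) alone gives z6 = 1.
But (~z6) is also a unit clause — contradiction.
So every satisfying assignment has z7 = True.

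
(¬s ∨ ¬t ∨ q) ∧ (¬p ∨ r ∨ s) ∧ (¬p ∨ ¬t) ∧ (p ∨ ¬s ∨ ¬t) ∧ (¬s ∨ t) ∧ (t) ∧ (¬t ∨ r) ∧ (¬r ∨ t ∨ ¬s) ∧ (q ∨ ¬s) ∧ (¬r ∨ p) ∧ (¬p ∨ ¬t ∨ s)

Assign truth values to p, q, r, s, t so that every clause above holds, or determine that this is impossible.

From the singleton clause (t), t = True.
From the singleton clause (¬p), p = False.
From the singleton clause (¬s), s = False.
From the singleton clause (r), r = True.
But (¬r) is also a unit clause — contradiction.

UNSATISFIABLE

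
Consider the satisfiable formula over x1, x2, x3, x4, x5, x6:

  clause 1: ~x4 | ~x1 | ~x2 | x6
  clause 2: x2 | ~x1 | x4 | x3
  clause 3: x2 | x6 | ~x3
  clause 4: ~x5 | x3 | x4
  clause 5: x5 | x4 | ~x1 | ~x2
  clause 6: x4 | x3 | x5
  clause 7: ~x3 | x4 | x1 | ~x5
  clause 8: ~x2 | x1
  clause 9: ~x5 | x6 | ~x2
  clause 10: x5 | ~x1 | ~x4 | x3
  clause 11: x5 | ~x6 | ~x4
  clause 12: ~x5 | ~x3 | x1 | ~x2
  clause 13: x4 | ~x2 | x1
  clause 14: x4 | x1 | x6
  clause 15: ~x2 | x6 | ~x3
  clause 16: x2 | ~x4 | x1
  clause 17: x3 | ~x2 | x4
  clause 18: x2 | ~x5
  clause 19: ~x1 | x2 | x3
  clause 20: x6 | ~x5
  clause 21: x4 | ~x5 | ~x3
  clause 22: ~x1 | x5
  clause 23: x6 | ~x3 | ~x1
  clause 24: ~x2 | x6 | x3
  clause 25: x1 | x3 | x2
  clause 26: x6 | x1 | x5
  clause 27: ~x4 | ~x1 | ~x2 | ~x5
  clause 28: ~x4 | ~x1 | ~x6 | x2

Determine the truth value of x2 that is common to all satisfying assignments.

False

Suppose x2 = 1.
The clause (x1) is unit, so x1 = 1.
The clause (x5) is unit, so x5 = 1.
The clause (x6) is unit, so x6 = 1.
The clause (~x4) is unit, so x4 = 0.
The clause (x3) is unit, so x3 = 1.
But (~x3) is also a unit clause — contradiction.
So every satisfying assignment has x2 = False.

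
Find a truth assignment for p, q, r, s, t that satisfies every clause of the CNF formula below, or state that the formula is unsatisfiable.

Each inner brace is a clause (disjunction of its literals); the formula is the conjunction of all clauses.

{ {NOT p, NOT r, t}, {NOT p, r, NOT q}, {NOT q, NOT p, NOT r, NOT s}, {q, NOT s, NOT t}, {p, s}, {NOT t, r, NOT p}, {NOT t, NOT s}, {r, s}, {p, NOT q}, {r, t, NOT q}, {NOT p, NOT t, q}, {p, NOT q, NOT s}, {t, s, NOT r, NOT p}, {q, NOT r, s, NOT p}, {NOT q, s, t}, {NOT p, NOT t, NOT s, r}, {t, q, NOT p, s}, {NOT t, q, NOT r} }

p=false,  q=false,  r=true,  s=true,  t=false

Case p = false:
(s) alone gives s = true.
(NOT t) alone gives t = false.
(NOT q) alone gives q = false.
No clause remains; r is free.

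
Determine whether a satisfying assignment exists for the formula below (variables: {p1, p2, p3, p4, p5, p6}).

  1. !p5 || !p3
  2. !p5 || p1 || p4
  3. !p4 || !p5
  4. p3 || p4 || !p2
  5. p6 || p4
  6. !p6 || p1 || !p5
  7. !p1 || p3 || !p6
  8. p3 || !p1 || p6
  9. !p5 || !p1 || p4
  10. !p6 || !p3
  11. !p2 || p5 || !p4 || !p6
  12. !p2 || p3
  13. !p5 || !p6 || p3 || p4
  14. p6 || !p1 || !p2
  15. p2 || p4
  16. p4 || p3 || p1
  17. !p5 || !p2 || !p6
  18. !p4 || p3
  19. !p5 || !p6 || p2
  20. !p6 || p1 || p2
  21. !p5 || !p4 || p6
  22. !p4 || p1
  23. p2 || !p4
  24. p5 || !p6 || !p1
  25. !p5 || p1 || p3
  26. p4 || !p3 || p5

No

Suppose p5 = false.
Suppose p6 = true.
The clause (!p3) is unit, so p3 = false.
The clause (!p1) is unit, so p1 = false.
The clause (!p2) is unit, so p2 = false.
But (p2) is also a unit clause — contradiction.
So p6 must be the other value — set p6 = false.
The clause (p4) is unit, so p4 = true.
The clause (p3) is unit, so p3 = true.
The clause (p1) is unit, so p1 = true.
The clause (!p2) is unit, so p2 = false.
But (p2) is also a unit clause — contradiction.
Both values of p6 lead to a conflict.
So p5 must be the other value — set p5 = true.
The clause (!p3) is unit, so p3 = false.
The clause (!p4) is unit, so p4 = false.
The clause (p1) is unit, so p1 = true.
But (!p1) is also a unit clause — contradiction.
Both values of p5 lead to a conflict.
No assignment satisfies every clause.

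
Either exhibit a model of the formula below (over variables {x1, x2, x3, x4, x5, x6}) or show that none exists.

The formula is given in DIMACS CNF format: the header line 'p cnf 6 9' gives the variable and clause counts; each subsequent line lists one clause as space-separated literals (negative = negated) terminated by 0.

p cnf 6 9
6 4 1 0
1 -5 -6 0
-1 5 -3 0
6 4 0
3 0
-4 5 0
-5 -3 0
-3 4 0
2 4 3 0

UNSATISFIABLE

(x3) alone gives x3 = True.
(¬x5) alone gives x5 = False.
(¬x1) alone gives x1 = False.
(¬x4) alone gives x4 = False.
But (x4) is also a unit clause — contradiction.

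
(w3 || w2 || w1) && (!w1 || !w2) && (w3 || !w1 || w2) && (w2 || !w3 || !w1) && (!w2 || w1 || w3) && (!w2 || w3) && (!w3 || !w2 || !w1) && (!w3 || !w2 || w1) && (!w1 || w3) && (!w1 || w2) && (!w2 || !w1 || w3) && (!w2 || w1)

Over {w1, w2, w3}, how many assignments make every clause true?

There are 2^3 = 8 truth assignments over (w1, w2, w3).
Check each against the 12 clauses (columns in the order w1, w2, w3):
  F F F  ✗ fails (w3 || w2 || w1)
  F F T  ✓ satisfies all
  F T F  ✗ fails (!w2 || w1 || w3)
  F T T  ✗ fails (!w3 || !w2 || w1)
  T F F  ✗ fails (w3 || !w1 || w2)
  T F T  ✗ fails (w2 || !w3 || !w1)
  T T F  ✗ fails (!w1 || !w2)
  T T T  ✗ fails (!w1 || !w2)
1 of the 8 rows is a model.

1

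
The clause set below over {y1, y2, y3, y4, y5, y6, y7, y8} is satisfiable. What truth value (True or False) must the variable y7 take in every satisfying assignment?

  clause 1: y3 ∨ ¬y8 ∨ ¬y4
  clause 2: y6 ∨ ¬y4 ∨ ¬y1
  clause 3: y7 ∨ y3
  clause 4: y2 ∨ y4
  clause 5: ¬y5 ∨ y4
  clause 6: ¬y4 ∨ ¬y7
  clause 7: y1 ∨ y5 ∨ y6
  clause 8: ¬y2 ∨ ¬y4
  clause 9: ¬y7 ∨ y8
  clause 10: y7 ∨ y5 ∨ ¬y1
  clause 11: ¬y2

Suppose y7 = True.
Unit clause (¬y4) forces y4 = False.
Unit clause (y2) forces y2 = True.
But (¬y2) is also a unit clause — contradiction.
So every satisfying assignment has y7 = False.

False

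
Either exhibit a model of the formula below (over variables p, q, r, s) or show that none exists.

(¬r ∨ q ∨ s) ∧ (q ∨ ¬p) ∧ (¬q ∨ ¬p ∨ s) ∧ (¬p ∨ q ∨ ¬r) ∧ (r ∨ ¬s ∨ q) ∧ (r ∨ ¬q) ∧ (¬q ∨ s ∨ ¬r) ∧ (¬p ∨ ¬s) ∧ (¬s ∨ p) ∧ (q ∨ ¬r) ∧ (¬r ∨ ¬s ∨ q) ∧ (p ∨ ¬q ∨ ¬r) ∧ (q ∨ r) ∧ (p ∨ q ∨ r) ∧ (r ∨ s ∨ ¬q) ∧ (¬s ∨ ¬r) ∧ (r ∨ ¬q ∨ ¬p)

UNSATISFIABLE

Case q = True:
(r) alone gives r = True.
(s) alone gives s = True.
Now (¬s) is unsatisfied and unit — conflict.
Backtrack on q: now try q = False.
(¬p) alone gives p = False.
(¬s) alone gives s = False.
(¬r) alone gives r = False.
Now (r) is unsatisfied and unit — conflict.
Both values of q lead to a conflict.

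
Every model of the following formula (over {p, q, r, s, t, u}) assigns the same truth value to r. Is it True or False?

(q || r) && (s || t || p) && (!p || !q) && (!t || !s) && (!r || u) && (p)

Suppose r = false.
The clause (q) is unit, so q = true.
The clause (!p) is unit, so p = false.
But (p) is also a unit clause — contradiction.
So every satisfying assignment has r = True.

True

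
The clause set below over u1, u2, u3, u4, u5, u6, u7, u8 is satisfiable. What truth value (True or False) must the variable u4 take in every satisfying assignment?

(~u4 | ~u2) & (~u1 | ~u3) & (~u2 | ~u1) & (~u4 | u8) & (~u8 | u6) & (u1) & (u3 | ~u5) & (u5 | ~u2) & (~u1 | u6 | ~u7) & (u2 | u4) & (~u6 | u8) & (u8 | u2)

True

Suppose u4 = 0.
Unit clause (u1) forces u1 = 1.
Unit clause (~u3) forces u3 = 0.
Unit clause (~u2) forces u2 = 0.
But (u2) is also a unit clause — contradiction.
So every satisfying assignment has u4 = True.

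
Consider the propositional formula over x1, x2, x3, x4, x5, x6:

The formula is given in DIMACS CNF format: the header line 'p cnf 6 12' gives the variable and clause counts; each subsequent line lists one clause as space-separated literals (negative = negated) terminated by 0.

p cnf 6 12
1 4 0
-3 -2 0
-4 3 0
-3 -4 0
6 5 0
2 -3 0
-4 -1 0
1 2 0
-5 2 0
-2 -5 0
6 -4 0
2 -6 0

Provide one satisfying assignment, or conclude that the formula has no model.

x1=True; x2=True; x3=False; x4=False; x5=False; x6=True

Branch on x1: set x1 = True.
From the singleton clause (¬x4), x4 = False.
Branch on x3: set x3 = False.
Branch on x6: set x6 = True.
From the singleton clause (x2), x2 = True.
From the singleton clause (¬x5), x5 = False.
All clauses are satisfied.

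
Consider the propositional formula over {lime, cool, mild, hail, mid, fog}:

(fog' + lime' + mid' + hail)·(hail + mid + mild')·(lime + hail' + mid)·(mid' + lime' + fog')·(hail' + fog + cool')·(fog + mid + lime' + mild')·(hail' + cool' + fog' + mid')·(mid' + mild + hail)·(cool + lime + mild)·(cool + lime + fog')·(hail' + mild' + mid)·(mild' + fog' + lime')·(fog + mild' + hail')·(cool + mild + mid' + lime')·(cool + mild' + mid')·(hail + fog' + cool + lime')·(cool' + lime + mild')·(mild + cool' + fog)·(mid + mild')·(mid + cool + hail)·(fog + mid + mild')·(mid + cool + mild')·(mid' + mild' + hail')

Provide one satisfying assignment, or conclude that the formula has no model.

lime=1; cool=1; mild=1; hail=0; mid=1; fog=0

Suppose mid = 1.
Suppose lime = 1.
From the singleton clause (fog'), fog = 0.
Suppose hail = 0.
From the singleton clause (mild), mild = 1.
From the singleton clause (cool), cool = 1.
Every clause now holds.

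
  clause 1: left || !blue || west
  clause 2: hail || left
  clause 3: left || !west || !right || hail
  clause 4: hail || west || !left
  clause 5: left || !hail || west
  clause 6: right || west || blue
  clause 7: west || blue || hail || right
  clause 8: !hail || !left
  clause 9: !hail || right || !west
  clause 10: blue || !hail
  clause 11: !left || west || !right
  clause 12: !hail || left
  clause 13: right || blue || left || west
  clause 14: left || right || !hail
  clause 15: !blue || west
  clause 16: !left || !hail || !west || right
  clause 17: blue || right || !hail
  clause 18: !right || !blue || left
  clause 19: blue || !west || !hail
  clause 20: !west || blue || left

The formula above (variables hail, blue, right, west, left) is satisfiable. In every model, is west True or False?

Suppose west = false.
(!blue) alone gives blue = false.
(right) alone gives right = true.
(!hail) alone gives hail = false.
(left) alone gives left = true.
That conflicts with the unit clause (!left).
So every satisfying assignment has west = True.

True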